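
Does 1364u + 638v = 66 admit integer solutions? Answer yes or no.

gcd(1364, 638) = 22.
22 divides 66, so integer solutions exist.

yes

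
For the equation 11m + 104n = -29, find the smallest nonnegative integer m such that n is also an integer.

73

gcd(104, 11) = 1.
1 divides -29, so solutions exist.
By Bézout, 11*(19) + 104*(-2) = 1.
Scale by -29/1 = -29: (m₀, n₀) = (-551, 58).
General solution: m = -551 + 104t, n = 58 - 11t for integer t.
m ≥ 0: smallest is -551 mod 104 = 73 (at t = 6), with n = -8.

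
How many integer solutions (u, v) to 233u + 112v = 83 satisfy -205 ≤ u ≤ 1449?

15

gcd(233, 112) = 1  (233 = 2×112 + 9, 112 = 12×9 + 4, 9 = 2×4 + 1, 4 = 4×1).
Back-substituting, 233×(25) + 112×(-52) = 1.
Scale by 83: particular solution (2075, -4316); reduce u mod 112: (59, -122).
General solution: u = 59 + 112t, v = -122 - 233t for integer t.
-205 ≤ 59 + 112t ≤ 1449 gives t ∈ [-2, 12], which is 15 values.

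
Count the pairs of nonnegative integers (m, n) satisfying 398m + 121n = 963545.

20

gcd(398, 121) = 1  (398 = 3×121 + 35, 121 = 3×35 + 16, 35 = 2×16 + 3, 16 = 5×3 + 1, 3 = 3×1).
Back-substituting, 398×(-38) + 121×(125) = 1.
Scale by 963545: one solution is (-36614710, 120443125). Reduce m mod 121: (11, 7927).
General: m = 11 + 121t, n = 7927 - 398t.
m ≥ 0 ⇒ t ≥ 0; n ≥ 0 ⇒ t ≤ 19. So t ∈ [0, 19]: 20 solutions.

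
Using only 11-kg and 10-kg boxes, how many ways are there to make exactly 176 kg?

2

Need nonnegative integers with 11j + 10k = 176.
gcd(11, 10) = 1, and 11·(1) + 10·(-1) = 1.
So (j₀, k₀) = (176, -176); general j = 176 + 10t, k = -176 - 11t.
j ≥ 0 ⇒ t ≥ -17; k ≥ 0 ⇒ t ≤ -16. That's 2 values of t.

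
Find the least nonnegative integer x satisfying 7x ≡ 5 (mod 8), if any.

gcd(8, 7) = 1.
1 divides 5, so solutions exist.
By Bézout, 7×(-1) + 8×(1) = 1.
So 7×(-1) ≡ 1 (mod 8); multiply by 5: x ≡ -5 (mod 8).
Smallest nonnegative: x = -5 mod 8 = 3.

3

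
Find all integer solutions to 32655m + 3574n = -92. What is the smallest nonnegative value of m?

738

gcd(32655, 3574):
  32655 = 9×3574 + 489
  3574 = 7×489 + 151
  489 = 3×151 + 36
  151 = 4×36 + 7
  36 = 5×7 + 1
  7 = 7×1
so gcd(32655, 3574) = 1.
1 divides -92, so solutions exist.
Back-substitute for Bézout coefficients:
  1 = 36 - 5×7
  ... = 32655×(497) + 3574×(-4541)
Scale by -92/1 = -92: (m₀, n₀) = (-45724, 417772).
General solution: m = -45724 + 3574t, n = 417772 - 32655t for integer t.
m ≥ 0: smallest is -45724 mod 3574 = 738 (at t = 13), with n = -6743.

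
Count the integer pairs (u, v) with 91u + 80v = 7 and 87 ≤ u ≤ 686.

gcd(91, 80) = 1.
By Bézout, 91×(-29) + 80×(33) = 1.
Particular solution: (37, -42).
General solution: u = 37 + 80t, v = -42 - 91t for integer t.
87 ≤ 37 + 80t ≤ 686 gives t ∈ [1, 8], which is 8 values.

8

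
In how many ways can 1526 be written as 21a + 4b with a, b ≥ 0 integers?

gcd(21, 4) = 1  (21 = 5*4 + 1, 4 = 4*1).
Back-substituting, 21*(1) + 4*(-5) = 1.
Scale by 1526: one solution is (1526, -7630). Reduce a mod 4: (2, 371).
General: a = 2 + 4t, b = 371 - 21t.
a ≥ 0 ⇒ t ≥ 0; b ≥ 0 ⇒ t ≤ 17. So t ∈ [0, 17]: 18 solutions.

18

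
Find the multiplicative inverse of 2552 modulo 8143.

5568

gcd(8143, 2552) = 1.
By Bézout, 2552*(-2575) + 8143*(807) = 1.
So 2552*-2575 ≡ 1 (mod 8143), and -2575 mod 8143 = 5568.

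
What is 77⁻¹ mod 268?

gcd(268, 77):
  268 = 3·77 + 37
  77 = 2·37 + 3
  37 = 12·3 + 1
  3 = 3·1
so gcd(268, 77) = 1.
Back-substitute for Bézout coefficients:
  1 = 37 - 12·3
  ... = 77·(-87) + 268·(25)
So 77·-87 ≡ 1 (mod 268), and -87 mod 268 = 181.

181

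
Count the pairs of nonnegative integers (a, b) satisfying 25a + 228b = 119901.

21

gcd(228, 25) = 1.
By Bézout, 25×(73) + 228×(-8) = 1.
One solution: (81, 517).
General: a = 81 + 228t, b = 517 - 25t.
a ≥ 0 ⇒ t ≥ 0; b ≥ 0 ⇒ t ≤ 20. So t ∈ [0, 20]: 21 solutions.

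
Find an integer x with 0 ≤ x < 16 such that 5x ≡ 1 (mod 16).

13

gcd(16, 5) = 1.
By Bézout, 5×(-3) + 16×(1) = 1.
So 5×-3 ≡ 1 (mod 16), and -3 mod 16 = 13.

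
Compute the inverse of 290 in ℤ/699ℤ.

gcd(699, 290) = 1  (699 = 2·290 + 119, 290 = 2·119 + 52, 119 = 2·52 + 15, 52 = 3·15 + 7, 15 = 2·7 + 1, 7 = 7·1).
Back-substituting, 290·(-94) + 699·(39) = 1.
So 290·-94 ≡ 1 (mod 699), and -94 mod 699 = 605.

605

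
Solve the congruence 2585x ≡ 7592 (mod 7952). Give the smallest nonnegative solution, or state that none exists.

7352

gcd(7952, 2585) = 1  (7952 = 3·2585 + 197, 2585 = 13·197 + 24, 197 = 8·24 + 5, 24 = 4·5 + 4, 5 = 1·4 + 1, 4 = 4·1).
1 divides 7592, so solutions exist.
Back-substituting, 2585·(-1655) + 7952·(538) = 1.
So 2585·(-1655) ≡ 1 (mod 7952); multiply by 7592: x ≡ -12564760 (mod 7952).
Smallest nonnegative: x = -12564760 mod 7952 = 7352.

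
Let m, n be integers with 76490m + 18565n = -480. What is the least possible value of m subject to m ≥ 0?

gcd(76490, 18565) = 5.
5 divides -480, so solutions exist.
By Bézout, 76490·(1690) + 18565·(-6963) = 5.
Scale by -480/5 = -96: (m₀, n₀) = (-162240, 668448).
General solution: m = -162240 + 3713t, n = 668448 - 15298t for integer t.
m ≥ 0: smallest is -162240 mod 3713 = 1132 (at t = 44), with n = -4664.

1132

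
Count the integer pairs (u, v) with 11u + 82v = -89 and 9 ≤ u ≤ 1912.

23

gcd(82, 11) = 1  (82 = 7·11 + 5, 11 = 2·5 + 1, 5 = 5·1).
Back-substituting, 11·(15) + 82·(-2) = 1.
Scale by -89: particular solution (-1335, 178); reduce u mod 82: (59, -9).
General solution: u = 59 + 82t, v = -9 - 11t for integer t.
9 ≤ 59 + 82t ≤ 1912 gives t ∈ [0, 22], which is 23 values.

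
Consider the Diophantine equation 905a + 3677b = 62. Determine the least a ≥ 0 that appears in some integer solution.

2576

gcd(3677, 905) = 1  (3677 = 4×905 + 57, 905 = 15×57 + 50, 57 = 1×50 + 7, 50 = 7×7 + 1, 7 = 7×1).
1 divides 62, so solutions exist.
Back-substituting, 905×(516) + 3677×(-127) = 1.
Scale by 62/1 = 62: (a₀, b₀) = (31992, -7874).
General solution: a = 31992 + 3677t, b = -7874 - 905t for integer t.
a ≥ 0: smallest is 31992 mod 3677 = 2576 (at t = -8), with b = -634.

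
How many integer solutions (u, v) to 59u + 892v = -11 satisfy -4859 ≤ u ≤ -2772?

gcd(892, 59) = 1.
By Bézout, 59*(-257) + 892*(17) = 1.
Particular solution: (151, -10).
General solution: u = 151 + 892t, v = -10 - 59t for integer t.
-4859 ≤ 151 + 892t ≤ -2772 gives t ∈ [-5, -4], which is 2 values.

2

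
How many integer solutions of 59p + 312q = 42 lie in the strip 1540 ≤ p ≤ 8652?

23

gcd(312, 59):
  312 = 5·59 + 17
  59 = 3·17 + 8
  17 = 2·8 + 1
  8 = 8·1
so gcd(312, 59) = 1.
Back-substitute for Bézout coefficients:
  1 = 17 - 2·8
  ... = 59·(-37) + 312·(7)
Scale by 42: particular solution (-1554, 294); reduce p mod 312: (6, -1).
General solution: p = 6 + 312t, q = -1 - 59t for integer t.
1540 ≤ 6 + 312t ≤ 8652 gives t ∈ [5, 27], which is 23 values.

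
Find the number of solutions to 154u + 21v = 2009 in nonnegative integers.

gcd(154, 21) = 7  (154 = 7*21 + 7, 21 = 3*7).
Back-substituting, 154*(1) + 21*(-7) = 7.
Scale by 287: one solution is (287, -2009). Reduce u mod 3: (2, 81).
General: u = 2 + 3t, v = 81 - 22t.
u ≥ 0 ⇒ t ≥ 0; v ≥ 0 ⇒ t ≤ 3. So t ∈ [0, 3]: 4 solutions.

4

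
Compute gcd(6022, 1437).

1

gcd(6022, 1437) = 1  (6022 = 4*1437 + 274, 1437 = 5*274 + 67, 274 = 4*67 + 6, 67 = 11*6 + 1, 6 = 6*1).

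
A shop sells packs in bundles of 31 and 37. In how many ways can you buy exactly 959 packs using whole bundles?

Need nonnegative integers with 31j + 37k = 959.
gcd(31, 37) = 1, and 31·(6) + 37·(-5) = 1.
So (j₀, k₀) = (5754, -4795); general j = 5754 + 37t, k = -4795 - 31t.
j ≥ 0 ⇒ t ≥ -155; k ≥ 0 ⇒ t ≤ -155. That's 1 value of t.

1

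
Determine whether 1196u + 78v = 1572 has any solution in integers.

no

gcd(1196, 78) = 26  (1196 = 15*78 + 26, 78 = 3*26).
26 does not divide 1572 (remainder 12), so no integer solutions.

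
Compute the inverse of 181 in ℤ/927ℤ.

379

gcd(927, 181) = 1.
By Bézout, 181×(379) + 927×(-74) = 1.
So 181×379 ≡ 1 (mod 927), and 379 mod 927 = 379.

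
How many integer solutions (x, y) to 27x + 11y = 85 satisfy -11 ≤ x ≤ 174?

gcd(27, 11) = 1.
By Bézout, 27×(-2) + 11×(5) = 1.
Particular solution: (6, -7).
General solution: x = 6 + 11t, y = -7 - 27t for integer t.
-11 ≤ 6 + 11t ≤ 174 gives t ∈ [-1, 15], which is 17 values.

17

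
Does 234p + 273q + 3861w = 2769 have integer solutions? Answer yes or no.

yes

gcd(273, 234) = 39  (273 = 1·234 + 39, 234 = 6·39).
gcd(39, 3861) = 39.
39 divides 2769, so integer solutions exist.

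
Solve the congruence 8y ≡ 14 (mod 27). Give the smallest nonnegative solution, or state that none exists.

gcd(27, 8) = 1.
1 divides 14, so solutions exist.
By Bézout, 8·(-10) + 27·(3) = 1.
So 8·(-10) ≡ 1 (mod 27); multiply by 14: y ≡ -140 (mod 27).
Smallest nonnegative: y = -140 mod 27 = 22.

22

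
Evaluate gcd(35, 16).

gcd(35, 16):
  35 = 2·16 + 3
  16 = 5·3 + 1
  3 = 3·1
so gcd(35, 16) = 1.

1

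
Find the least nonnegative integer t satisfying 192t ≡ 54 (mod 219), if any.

gcd(219, 192):
  219 = 1×192 + 27
  192 = 7×27 + 3
  27 = 9×3
so gcd(219, 192) = 3.
3 divides 54, so solutions exist.
Back-substitute for Bézout coefficients:
  3 = 192 - 7×27
  ... = 192×(8) + 219×(-7)
So 192×(8) ≡ 3 (mod 219); multiply by 18: t ≡ 144 (mod 73).
Smallest nonnegative: t = 144 mod 73 = 71.

71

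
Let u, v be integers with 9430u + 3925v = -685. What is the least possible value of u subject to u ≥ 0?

638

gcd(9430, 3925) = 5.
5 divides -685, so solutions exist.
By Bézout, 9430·(236) + 3925·(-567) = 5.
Scale by -685/5 = -137: (u₀, v₀) = (-32332, 77679).
General solution: u = -32332 + 785t, v = 77679 - 1886t for integer t.
u ≥ 0: smallest is -32332 mod 785 = 638 (at t = 42), with v = -1533.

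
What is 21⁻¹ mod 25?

gcd(25, 21) = 1  (25 = 1×21 + 4, 21 = 5×4 + 1, 4 = 4×1).
Back-substituting, 21×(6) + 25×(-5) = 1.
So 21×6 ≡ 1 (mod 25), and 6 mod 25 = 6.

6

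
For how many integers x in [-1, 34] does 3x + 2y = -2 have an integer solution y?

18

gcd(3, 2) = 1.
By Bézout, 3*(1) + 2*(-1) = 1.
Particular solution: (0, -1).
General solution: x = 0 + 2t, y = -1 - 3t for integer t.
-1 ≤ 0 + 2t ≤ 34 gives t ∈ [0, 17], which is 18 values.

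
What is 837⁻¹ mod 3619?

gcd(3619, 837):
  3619 = 4×837 + 271
  837 = 3×271 + 24
  271 = 11×24 + 7
  24 = 3×7 + 3
  7 = 2×3 + 1
  3 = 3×1
so gcd(3619, 837) = 1.
Back-substitute for Bézout coefficients:
  1 = 7 - 2×3
  ... = 837×(-1055) + 3619×(244)
So 837×-1055 ≡ 1 (mod 3619), and -1055 mod 3619 = 2564.

2564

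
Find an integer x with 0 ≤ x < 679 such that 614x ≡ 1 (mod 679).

94

gcd(679, 614):
  679 = 1×614 + 65
  614 = 9×65 + 29
  65 = 2×29 + 7
  29 = 4×7 + 1
  7 = 7×1
so gcd(679, 614) = 1.
Back-substitute for Bézout coefficients:
  1 = 29 - 4×7
  ... = 614×(94) + 679×(-85)
So 614×94 ≡ 1 (mod 679), and 94 mod 679 = 94.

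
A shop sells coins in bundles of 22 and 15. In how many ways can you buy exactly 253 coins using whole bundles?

Need nonnegative integers with 22j + 15k = 253.
gcd(22, 15) = 1, and 22·(-2) + 15·(3) = 1.
So (j₀, k₀) = (-506, 759); general j = -506 + 15t, k = 759 - 22t.
j ≥ 0 ⇒ t ≥ 34; k ≥ 0 ⇒ t ≤ 34. That's 1 value of t.

1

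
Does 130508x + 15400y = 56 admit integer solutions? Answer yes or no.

gcd(130508, 15400):
  130508 = 8×15400 + 7308
  15400 = 2×7308 + 784
  7308 = 9×784 + 252
  784 = 3×252 + 28
  252 = 9×28
so gcd(130508, 15400) = 28.
28 divides 56, so integer solutions exist.

yes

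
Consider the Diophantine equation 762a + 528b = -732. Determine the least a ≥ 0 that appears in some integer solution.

gcd(762, 528):
  762 = 1·528 + 234
  528 = 2·234 + 60
  234 = 3·60 + 54
  60 = 1·54 + 6
  54 = 9·6
so gcd(762, 528) = 6.
6 divides -732, so solutions exist.
Back-substitute for Bézout coefficients:
  6 = 60 - 1·54
  ... = 762·(-9) + 528·(13)
Scale by -732/6 = -122: (a₀, b₀) = (1098, -1586).
General solution: a = 1098 + 88t, b = -1586 - 127t for integer t.
a ≥ 0: smallest is 1098 mod 88 = 42 (at t = -12), with b = -62.

42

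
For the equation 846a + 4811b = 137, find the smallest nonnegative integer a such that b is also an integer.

gcd(4811, 846) = 1.
1 divides 137, so solutions exist.
By Bézout, 846*(-472) + 4811*(83) = 1.
Scale by 137/1 = 137: (a₀, b₀) = (-64664, 11371).
General solution: a = -64664 + 4811t, b = 11371 - 846t for integer t.
a ≥ 0: smallest is -64664 mod 4811 = 2690 (at t = 14), with b = -473.

2690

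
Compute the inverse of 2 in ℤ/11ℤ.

gcd(11, 2):
  11 = 5·2 + 1
  2 = 2·1
so gcd(11, 2) = 1.
Back-substitute for Bézout coefficients:
  1 = 11 - 5·2
  ... = 2·(-5) + 11·(1)
So 2·-5 ≡ 1 (mod 11), and -5 mod 11 = 6.

6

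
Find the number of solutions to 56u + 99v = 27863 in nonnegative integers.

gcd(99, 56) = 1.
By Bézout, 56×(23) + 99×(-13) = 1.
One solution: (22, 269).
General: u = 22 + 99t, v = 269 - 56t.
u ≥ 0 ⇒ t ≥ 0; v ≥ 0 ⇒ t ≤ 4. So t ∈ [0, 4]: 5 solutions.

5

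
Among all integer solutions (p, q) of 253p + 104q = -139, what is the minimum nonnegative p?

gcd(253, 104) = 1.
1 divides -139, so solutions exist.
By Bézout, 253*(37) + 104*(-90) = 1.
Scale by -139/1 = -139: (p₀, q₀) = (-5143, 12510).
General solution: p = -5143 + 104t, q = 12510 - 253t for integer t.
p ≥ 0: smallest is -5143 mod 104 = 57 (at t = 50), with q = -140.

57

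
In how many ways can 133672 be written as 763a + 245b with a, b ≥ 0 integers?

gcd(763, 245) = 7  (763 = 3×245 + 28, 245 = 8×28 + 21, 28 = 1×21 + 7, 21 = 3×7).
Back-substituting, 763×(9) + 245×(-28) = 7.
Scale by 19096: one solution is (171864, -534688). Reduce a mod 35: (14, 502).
General: a = 14 + 35t, b = 502 - 109t.
a ≥ 0 ⇒ t ≥ 0; b ≥ 0 ⇒ t ≤ 4. So t ∈ [0, 4]: 5 solutions.

5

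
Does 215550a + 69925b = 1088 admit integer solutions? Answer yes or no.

no

gcd(215550, 69925) = 25  (215550 = 3·69925 + 5775, 69925 = 12·5775 + 625, 5775 = 9·625 + 150, 625 = 4·150 + 25, 150 = 6·25).
25 does not divide 1088 (remainder 13), so no integer solutions.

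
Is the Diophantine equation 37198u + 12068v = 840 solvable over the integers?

yes

gcd(37198, 12068) = 14.
14 divides 840, so integer solutions exist.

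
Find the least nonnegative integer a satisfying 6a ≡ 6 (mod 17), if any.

gcd(17, 6):
  17 = 2*6 + 5
  6 = 1*5 + 1
  5 = 5*1
so gcd(17, 6) = 1.
1 divides 6, so solutions exist.
Back-substitute for Bézout coefficients:
  1 = 6 - 1*5
  ... = 6*(3) + 17*(-1)
So 6*(3) ≡ 1 (mod 17); multiply by 6: a ≡ 18 (mod 17).
Smallest nonnegative: a = 18 mod 17 = 1.

1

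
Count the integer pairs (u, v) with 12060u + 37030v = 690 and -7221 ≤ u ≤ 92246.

gcd(37030, 12060):
  37030 = 3×12060 + 850
  12060 = 14×850 + 160
  850 = 5×160 + 50
  160 = 3×50 + 10
  50 = 5×10
so gcd(37030, 12060) = 10.
Back-substitute for Bézout coefficients:
  10 = 160 - 3×50
  ... = 12060×(697) + 37030×(-227)
Scale by 69: particular solution (48093, -15663); reduce u mod 3703: (3657, -1191).
General solution: u = 3657 + 3703t, v = -1191 - 1206t for integer t.
-7221 ≤ 3657 + 3703t ≤ 92246 gives t ∈ [-2, 23], which is 26 values.

26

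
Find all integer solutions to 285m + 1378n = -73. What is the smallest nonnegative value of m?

1165

gcd(1378, 285):
  1378 = 4*285 + 238
  285 = 1*238 + 47
  238 = 5*47 + 3
  47 = 15*3 + 2
  3 = 1*2 + 1
  2 = 2*1
so gcd(1378, 285) = 1.
1 divides -73, so solutions exist.
Back-substitute for Bézout coefficients:
  1 = 3 - 1*2
  ... = 285*(-469) + 1378*(97)
Scale by -73/1 = -73: (m₀, n₀) = (34237, -7081).
General solution: m = 34237 + 1378t, n = -7081 - 285t for integer t.
m ≥ 0: smallest is 34237 mod 1378 = 1165 (at t = -24), with n = -241.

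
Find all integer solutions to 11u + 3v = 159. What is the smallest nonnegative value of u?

gcd(11, 3) = 1  (11 = 3·3 + 2, 3 = 1·2 + 1, 2 = 2·1).
1 divides 159, so solutions exist.
Back-substituting, 11·(-1) + 3·(4) = 1.
Scale by 159/1 = 159: (u₀, v₀) = (-159, 636).
General solution: u = -159 + 3t, v = 636 - 11t for integer t.
u ≥ 0: smallest is -159 mod 3 = 0 (at t = 53), with v = 53.

0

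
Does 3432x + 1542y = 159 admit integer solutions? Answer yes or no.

no

gcd(3432, 1542) = 6  (3432 = 2·1542 + 348, 1542 = 4·348 + 150, 348 = 2·150 + 48, 150 = 3·48 + 6, 48 = 8·6).
6 does not divide 159 (remainder 3), so no integer solutions.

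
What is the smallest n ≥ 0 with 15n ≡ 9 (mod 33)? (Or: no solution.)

5

gcd(33, 15):
  33 = 2×15 + 3
  15 = 5×3
so gcd(33, 15) = 3.
3 divides 9, so solutions exist.
Back-substitute for Bézout coefficients:
  3 = 33 - 2×15
  ... = 15×(-2) + 33×(1)
So 15×(-2) ≡ 3 (mod 33); multiply by 3: n ≡ -6 (mod 11).
Smallest nonnegative: n = -6 mod 11 = 5.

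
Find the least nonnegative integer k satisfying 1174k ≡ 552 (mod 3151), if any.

1219

gcd(3151, 1174) = 1.
1 divides 552, so solutions exist.
By Bézout, 1174·(-620) + 3151·(231) = 1.
So 1174·(-620) ≡ 1 (mod 3151); multiply by 552: k ≡ -342240 (mod 3151).
Smallest nonnegative: k = -342240 mod 3151 = 1219.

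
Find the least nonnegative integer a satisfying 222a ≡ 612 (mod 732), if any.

72

gcd(732, 222):
  732 = 3×222 + 66
  222 = 3×66 + 24
  66 = 2×24 + 18
  24 = 1×18 + 6
  18 = 3×6
so gcd(732, 222) = 6.
6 divides 612, so solutions exist.
Back-substitute for Bézout coefficients:
  6 = 24 - 1×18
  ... = 222×(33) + 732×(-10)
So 222×(33) ≡ 6 (mod 732); multiply by 102: a ≡ 3366 (mod 122).
Smallest nonnegative: a = 3366 mod 122 = 72.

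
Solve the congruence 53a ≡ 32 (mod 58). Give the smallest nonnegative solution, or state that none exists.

40

gcd(58, 53) = 1.
1 divides 32, so solutions exist.
By Bézout, 53*(23) + 58*(-21) = 1.
So 53*(23) ≡ 1 (mod 58); multiply by 32: a ≡ 736 (mod 58).
Smallest nonnegative: a = 736 mod 58 = 40.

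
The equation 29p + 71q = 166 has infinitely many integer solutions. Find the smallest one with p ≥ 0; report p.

40

gcd(71, 29) = 1  (71 = 2*29 + 13, 29 = 2*13 + 3, 13 = 4*3 + 1, 3 = 3*1).
1 divides 166, so solutions exist.
Back-substituting, 29*(-22) + 71*(9) = 1.
Scale by 166/1 = 166: (p₀, q₀) = (-3652, 1494).
General solution: p = -3652 + 71t, q = 1494 - 29t for integer t.
p ≥ 0: smallest is -3652 mod 71 = 40 (at t = 52), with q = -14.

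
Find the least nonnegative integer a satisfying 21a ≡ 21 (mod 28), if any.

gcd(28, 21) = 7.
7 divides 21, so solutions exist.
By Bézout, 21*(-1) + 28*(1) = 7.
So 21*(-1) ≡ 7 (mod 28); multiply by 3: a ≡ -3 (mod 4).
Smallest nonnegative: a = -3 mod 4 = 1.

1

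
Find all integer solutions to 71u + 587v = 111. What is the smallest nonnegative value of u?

gcd(587, 71) = 1.
1 divides 111, so solutions exist.
By Bézout, 71×(-124) + 587×(15) = 1.
Scale by 111/1 = 111: (u₀, v₀) = (-13764, 1665).
General solution: u = -13764 + 587t, v = 1665 - 71t for integer t.
u ≥ 0: smallest is -13764 mod 587 = 324 (at t = 24), with v = -39.

324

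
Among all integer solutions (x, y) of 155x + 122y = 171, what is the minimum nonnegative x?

105

gcd(155, 122):
  155 = 1·122 + 33
  122 = 3·33 + 23
  33 = 1·23 + 10
  23 = 2·10 + 3
  10 = 3·3 + 1
  3 = 3·1
so gcd(155, 122) = 1.
1 divides 171, so solutions exist.
Back-substitute for Bézout coefficients:
  1 = 10 - 3·3
  ... = 155·(37) + 122·(-47)
Scale by 171/1 = 171: (x₀, y₀) = (6327, -8037).
General solution: x = 6327 + 122t, y = -8037 - 155t for integer t.
x ≥ 0: smallest is 6327 mod 122 = 105 (at t = -51), with y = -132.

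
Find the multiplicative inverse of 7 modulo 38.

11

gcd(38, 7) = 1.
By Bézout, 7*(11) + 38*(-2) = 1.
So 7*11 ≡ 1 (mod 38), and 11 mod 38 = 11.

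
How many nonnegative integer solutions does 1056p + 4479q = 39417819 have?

25

gcd(4479, 1056):
  4479 = 4×1056 + 255
  1056 = 4×255 + 36
  255 = 7×36 + 3
  36 = 12×3
so gcd(4479, 1056) = 3.
Back-substitute for Bézout coefficients:
  3 = 255 - 7×36
  ... = 1056×(-123) + 4479×(29)
Scale by 13139273: one solution is (-1616130579, 381038917). Reduce p mod 1493: (117, 8773).
General: p = 117 + 1493t, q = 8773 - 352t.
p ≥ 0 ⇒ t ≥ 0; q ≥ 0 ⇒ t ≤ 24. So t ∈ [0, 24]: 25 solutions.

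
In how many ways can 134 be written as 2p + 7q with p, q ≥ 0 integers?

10

gcd(7, 2) = 1.
By Bézout, 2*(-3) + 7*(1) = 1.
One solution: (4, 18).
General: p = 4 + 7t, q = 18 - 2t.
p ≥ 0 ⇒ t ≥ 0; q ≥ 0 ⇒ t ≤ 9. So t ∈ [0, 9]: 10 solutions.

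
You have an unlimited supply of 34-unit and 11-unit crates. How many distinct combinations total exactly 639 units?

Need nonnegative integers with 34j + 11k = 639.
gcd(34, 11) = 1, and 34·(1) + 11·(-3) = 1.
So (j₀, k₀) = (639, -1917); general j = 639 + 11t, k = -1917 - 34t.
j ≥ 0 ⇒ t ≥ -58; k ≥ 0 ⇒ t ≤ -57. That's 2 values of t.

2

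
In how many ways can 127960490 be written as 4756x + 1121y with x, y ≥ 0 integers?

gcd(4756, 1121):
  4756 = 4*1121 + 272
  1121 = 4*272 + 33
  272 = 8*33 + 8
  33 = 4*8 + 1
  8 = 8*1
so gcd(4756, 1121) = 1.
Back-substitute for Bézout coefficients:
  1 = 33 - 4*8
  ... = 4756*(-136) + 1121*(577)
Scale by 127960490: one solution is (-17402626640, 73833202730). Reduce x mod 1121: (439, 112286).
General: x = 439 + 1121t, y = 112286 - 4756t.
x ≥ 0 ⇒ t ≥ 0; y ≥ 0 ⇒ t ≤ 23. So t ∈ [0, 23]: 24 solutions.

24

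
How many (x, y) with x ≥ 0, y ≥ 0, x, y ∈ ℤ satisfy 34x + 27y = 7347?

8

gcd(34, 27) = 1.
By Bézout, 34*(4) + 27*(-5) = 1.
One solution: (12, 257).
General: x = 12 + 27t, y = 257 - 34t.
x ≥ 0 ⇒ t ≥ 0; y ≥ 0 ⇒ t ≤ 7. So t ∈ [0, 7]: 8 solutions.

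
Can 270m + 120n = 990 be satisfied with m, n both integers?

yes

gcd(270, 120) = 30.
30 divides 990, so integer solutions exist.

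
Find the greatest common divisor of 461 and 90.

1

gcd(461, 90):
  461 = 5×90 + 11
  90 = 8×11 + 2
  11 = 5×2 + 1
  2 = 2×1
so gcd(461, 90) = 1.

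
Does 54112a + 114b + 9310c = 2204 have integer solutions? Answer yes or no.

gcd(54112, 114) = 38.
gcd(38, 9310) = 38.
38 divides 2204, so integer solutions exist.

yes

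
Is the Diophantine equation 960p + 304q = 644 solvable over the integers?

no

gcd(960, 304) = 16  (960 = 3×304 + 48, 304 = 6×48 + 16, 48 = 3×16).
16 does not divide 644 (remainder 4), so no integer solutions.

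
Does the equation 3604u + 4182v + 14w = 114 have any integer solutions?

yes

gcd(4182, 3604):
  4182 = 1*3604 + 578
  3604 = 6*578 + 136
  578 = 4*136 + 34
  136 = 4*34
so gcd(4182, 3604) = 34.
gcd(34, 14) = 2.
2 divides 114, so integer solutions exist.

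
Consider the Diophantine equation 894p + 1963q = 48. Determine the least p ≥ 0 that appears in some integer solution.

gcd(1963, 894):
  1963 = 2×894 + 175
  894 = 5×175 + 19
  175 = 9×19 + 4
  19 = 4×4 + 3
  4 = 1×3 + 1
  3 = 3×1
so gcd(1963, 894) = 1.
1 divides 48, so solutions exist.
Back-substitute for Bézout coefficients:
  1 = 4 - 1×3
  ... = 894×(-516) + 1963×(235)
Scale by 48/1 = 48: (p₀, q₀) = (-24768, 11280).
General solution: p = -24768 + 1963t, q = 11280 - 894t for integer t.
p ≥ 0: smallest is -24768 mod 1963 = 751 (at t = 13), with q = -342.

751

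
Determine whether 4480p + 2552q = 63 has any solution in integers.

no

gcd(4480, 2552) = 8  (4480 = 1·2552 + 1928, 2552 = 1·1928 + 624, 1928 = 3·624 + 56, 624 = 11·56 + 8, 56 = 7·8).
8 does not divide 63 (remainder 7), so no integer solutions.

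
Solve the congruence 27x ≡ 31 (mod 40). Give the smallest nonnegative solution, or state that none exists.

gcd(40, 27) = 1  (40 = 1·27 + 13, 27 = 2·13 + 1, 13 = 13·1).
1 divides 31, so solutions exist.
Back-substituting, 27·(3) + 40·(-2) = 1.
So 27·(3) ≡ 1 (mod 40); multiply by 31: x ≡ 93 (mod 40).
Smallest nonnegative: x = 93 mod 40 = 13.

13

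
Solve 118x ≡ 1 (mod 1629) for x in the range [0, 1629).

gcd(1629, 118):
  1629 = 13×118 + 95
  118 = 1×95 + 23
  95 = 4×23 + 3
  23 = 7×3 + 2
  3 = 1×2 + 1
  2 = 2×1
so gcd(1629, 118) = 1.
Back-substitute for Bézout coefficients:
  1 = 3 - 1×2
  ... = 118×(-566) + 1629×(41)
So 118×-566 ≡ 1 (mod 1629), and -566 mod 1629 = 1063.

1063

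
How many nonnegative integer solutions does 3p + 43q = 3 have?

1

gcd(43, 3) = 1.
By Bézout, 3·(-14) + 43·(1) = 1.
One solution: (1, 0).
General: p = 1 + 43t, q = 0 - 3t.
p ≥ 0 ⇒ t ≥ 0; q ≥ 0 ⇒ t ≤ 0. So t ∈ [0, 0]: 1 solution.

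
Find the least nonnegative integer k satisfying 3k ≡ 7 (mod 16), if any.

13

gcd(16, 3):
  16 = 5·3 + 1
  3 = 3·1
so gcd(16, 3) = 1.
1 divides 7, so solutions exist.
Back-substitute for Bézout coefficients:
  1 = 16 - 5·3
  ... = 3·(-5) + 16·(1)
So 3·(-5) ≡ 1 (mod 16); multiply by 7: k ≡ -35 (mod 16).
Smallest nonnegative: k = -35 mod 16 = 13.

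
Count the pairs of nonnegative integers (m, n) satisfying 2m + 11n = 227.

gcd(11, 2):
  11 = 5·2 + 1
  2 = 2·1
so gcd(11, 2) = 1.
Back-substitute for Bézout coefficients:
  1 = 11 - 5·2
  ... = 2·(-5) + 11·(1)
Scale by 227: one solution is (-1135, 227). Reduce m mod 11: (9, 19).
General: m = 9 + 11t, n = 19 - 2t.
m ≥ 0 ⇒ t ≥ 0; n ≥ 0 ⇒ t ≤ 9. So t ∈ [0, 9]: 10 solutions.

10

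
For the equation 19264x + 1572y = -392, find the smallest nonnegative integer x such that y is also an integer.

gcd(19264, 1572):
  19264 = 12×1572 + 400
  1572 = 3×400 + 372
  400 = 1×372 + 28
  372 = 13×28 + 8
  28 = 3×8 + 4
  8 = 2×4
so gcd(19264, 1572) = 4.
4 divides -392, so solutions exist.
Back-substitute for Bézout coefficients:
  4 = 28 - 3×8
  ... = 19264×(169) + 1572×(-2071)
Scale by -392/4 = -98: (x₀, y₀) = (-16562, 202958).
General solution: x = -16562 + 393t, y = 202958 - 4816t for integer t.
x ≥ 0: smallest is -16562 mod 393 = 337 (at t = 43), with y = -4130.

337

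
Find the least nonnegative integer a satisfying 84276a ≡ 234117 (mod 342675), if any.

gcd(342675, 84276) = 9  (342675 = 4*84276 + 5571, 84276 = 15*5571 + 711, 5571 = 7*711 + 594, 711 = 1*594 + 117, 594 = 5*117 + 9, 117 = 13*9).
9 divides 234117, so solutions exist.
Back-substituting, 84276*(-2891) + 342675*(711) = 9.
So 84276*(-2891) ≡ 9 (mod 342675); multiply by 26013: a ≡ -75203583 (mod 38075).
Smallest nonnegative: a = -75203583 mod 38075 = 32617.

32617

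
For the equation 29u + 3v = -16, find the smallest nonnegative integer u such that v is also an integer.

gcd(29, 3):
  29 = 9*3 + 2
  3 = 1*2 + 1
  2 = 2*1
so gcd(29, 3) = 1.
1 divides -16, so solutions exist.
Back-substitute for Bézout coefficients:
  1 = 3 - 1*2
  ... = 29*(-1) + 3*(10)
Scale by -16/1 = -16: (u₀, v₀) = (16, -160).
General solution: u = 16 + 3t, v = -160 - 29t for integer t.
u ≥ 0: smallest is 16 mod 3 = 1 (at t = -5), with v = -15.

1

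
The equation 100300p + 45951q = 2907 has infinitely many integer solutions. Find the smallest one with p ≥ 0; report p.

gcd(100300, 45951) = 17.
17 divides 2907, so solutions exist.
By Bézout, 100300×(290) + 45951×(-633) = 17.
Scale by 2907/17 = 171: (p₀, q₀) = (49590, -108243).
General solution: p = 49590 + 2703t, q = -108243 - 5900t for integer t.
p ≥ 0: smallest is 49590 mod 2703 = 936 (at t = -18), with q = -2043.

936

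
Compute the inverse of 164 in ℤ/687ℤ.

gcd(687, 164) = 1  (687 = 4·164 + 31, 164 = 5·31 + 9, 31 = 3·9 + 4, 9 = 2·4 + 1, 4 = 4·1).
Back-substituting, 164·(155) + 687·(-37) = 1.
So 164·155 ≡ 1 (mod 687), and 155 mod 687 = 155.

155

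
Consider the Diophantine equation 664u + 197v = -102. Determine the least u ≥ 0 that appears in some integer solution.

4

gcd(664, 197) = 1  (664 = 3*197 + 73, 197 = 2*73 + 51, 73 = 1*51 + 22, 51 = 2*22 + 7, 22 = 3*7 + 1, 7 = 7*1).
1 divides -102, so solutions exist.
Back-substituting, 664*(27) + 197*(-91) = 1.
Scale by -102/1 = -102: (u₀, v₀) = (-2754, 9282).
General solution: u = -2754 + 197t, v = 9282 - 664t for integer t.
u ≥ 0: smallest is -2754 mod 197 = 4 (at t = 14), with v = -14.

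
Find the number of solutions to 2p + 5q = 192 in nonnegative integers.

20

gcd(5, 2) = 1  (5 = 2·2 + 1, 2 = 2·1).
Back-substituting, 2·(-2) + 5·(1) = 1.
Scale by 192: one solution is (-384, 192). Reduce p mod 5: (1, 38).
General: p = 1 + 5t, q = 38 - 2t.
p ≥ 0 ⇒ t ≥ 0; q ≥ 0 ⇒ t ≤ 19. So t ∈ [0, 19]: 20 solutions.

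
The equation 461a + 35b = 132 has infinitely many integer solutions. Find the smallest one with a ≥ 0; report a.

gcd(461, 35) = 1  (461 = 13*35 + 6, 35 = 5*6 + 5, 6 = 1*5 + 1, 5 = 5*1).
1 divides 132, so solutions exist.
Back-substituting, 461*(6) + 35*(-79) = 1.
Scale by 132/1 = 132: (a₀, b₀) = (792, -10428).
General solution: a = 792 + 35t, b = -10428 - 461t for integer t.
a ≥ 0: smallest is 792 mod 35 = 22 (at t = -22), with b = -286.

22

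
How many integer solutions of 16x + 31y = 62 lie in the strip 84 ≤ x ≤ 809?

gcd(31, 16):
  31 = 1·16 + 15
  16 = 1·15 + 1
  15 = 15·1
so gcd(31, 16) = 1.
Back-substitute for Bézout coefficients:
  1 = 16 - 1·15
  ... = 16·(2) + 31·(-1)
Scale by 62: particular solution (124, -62); reduce x mod 31: (0, 2).
General solution: x = 0 + 31t, y = 2 - 16t for integer t.
84 ≤ 0 + 31t ≤ 809 gives t ∈ [3, 26], which is 24 values.

24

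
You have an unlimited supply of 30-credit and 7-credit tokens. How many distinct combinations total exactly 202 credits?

Need nonnegative integers with 30j + 7k = 202.
gcd(30, 7) = 1, and 30·(-3) + 7·(13) = 1.
So (j₀, k₀) = (-606, 2626); general j = -606 + 7t, k = 2626 - 30t.
j ≥ 0 ⇒ t ≥ 87; k ≥ 0 ⇒ t ≤ 87. That's 1 value of t.

1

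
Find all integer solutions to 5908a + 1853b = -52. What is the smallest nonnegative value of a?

1375

gcd(5908, 1853) = 1.
1 divides -52, so solutions exist.
By Bézout, 5908×(223) + 1853×(-711) = 1.
Scale by -52/1 = -52: (a₀, b₀) = (-11596, 36972).
General solution: a = -11596 + 1853t, b = 36972 - 5908t for integer t.
a ≥ 0: smallest is -11596 mod 1853 = 1375 (at t = 7), with b = -4384.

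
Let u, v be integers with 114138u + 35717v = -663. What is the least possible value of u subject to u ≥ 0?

598

gcd(114138, 35717) = 17  (114138 = 3×35717 + 6987, 35717 = 5×6987 + 782, 6987 = 8×782 + 731, 782 = 1×731 + 51, 731 = 14×51 + 17, 51 = 3×17).
17 divides -663, so solutions exist.
Back-substituting, 114138×(685) + 35717×(-2189) = 17.
Scale by -663/17 = -39: (u₀, v₀) = (-26715, 85371).
General solution: u = -26715 + 2101t, v = 85371 - 6714t for integer t.
u ≥ 0: smallest is -26715 mod 2101 = 598 (at t = 13), with v = -1911.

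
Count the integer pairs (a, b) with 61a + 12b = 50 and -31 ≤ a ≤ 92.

gcd(61, 12) = 1.
By Bézout, 61·(1) + 12·(-5) = 1.
Particular solution: (2, -6).
General solution: a = 2 + 12t, b = -6 - 61t for integer t.
-31 ≤ 2 + 12t ≤ 92 gives t ∈ [-2, 7], which is 10 values.

10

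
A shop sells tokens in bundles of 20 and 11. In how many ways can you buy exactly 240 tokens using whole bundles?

Need nonnegative integers with 20j + 11k = 240.
gcd(20, 11) = 1, and 20·(5) + 11·(-9) = 1.
So (j₀, k₀) = (1200, -2160); general j = 1200 + 11t, k = -2160 - 20t.
j ≥ 0 ⇒ t ≥ -109; k ≥ 0 ⇒ t ≤ -108. That's 2 values of t.

2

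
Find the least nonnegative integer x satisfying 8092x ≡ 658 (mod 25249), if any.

1529

gcd(25249, 8092) = 7  (25249 = 3·8092 + 973, 8092 = 8·973 + 308, 973 = 3·308 + 49, 308 = 6·49 + 14, 49 = 3·14 + 7, 14 = 2·7).
7 divides 658, so solutions exist.
Back-substituting, 8092·(-1557) + 25249·(499) = 7.
So 8092·(-1557) ≡ 7 (mod 25249); multiply by 94: x ≡ -146358 (mod 3607).
Smallest nonnegative: x = -146358 mod 3607 = 1529.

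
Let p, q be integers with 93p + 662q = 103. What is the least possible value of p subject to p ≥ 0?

115

gcd(662, 93) = 1  (662 = 7·93 + 11, 93 = 8·11 + 5, 11 = 2·5 + 1, 5 = 5·1).
1 divides 103, so solutions exist.
Back-substituting, 93·(-121) + 662·(17) = 1.
Scale by 103/1 = 103: (p₀, q₀) = (-12463, 1751).
General solution: p = -12463 + 662t, q = 1751 - 93t for integer t.
p ≥ 0: smallest is -12463 mod 662 = 115 (at t = 19), with q = -16.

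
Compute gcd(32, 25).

1

gcd(32, 25):
  32 = 1×25 + 7
  25 = 3×7 + 4
  7 = 1×4 + 3
  4 = 1×3 + 1
  3 = 3×1
so gcd(32, 25) = 1.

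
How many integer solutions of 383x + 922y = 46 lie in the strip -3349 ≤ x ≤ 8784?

gcd(922, 383) = 1.
By Bézout, 383×(65) + 922×(-27) = 1.
Particular solution: (224, -93).
General solution: x = 224 + 922t, y = -93 - 383t for integer t.
-3349 ≤ 224 + 922t ≤ 8784 gives t ∈ [-3, 9], which is 13 values.

13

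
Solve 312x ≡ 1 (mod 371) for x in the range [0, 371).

44

gcd(371, 312):
  371 = 1*312 + 59
  312 = 5*59 + 17
  59 = 3*17 + 8
  17 = 2*8 + 1
  8 = 8*1
so gcd(371, 312) = 1.
Back-substitute for Bézout coefficients:
  1 = 17 - 2*8
  ... = 312*(44) + 371*(-37)
So 312*44 ≡ 1 (mod 371), and 44 mod 371 = 44.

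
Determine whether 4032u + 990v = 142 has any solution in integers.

no

gcd(4032, 990) = 18  (4032 = 4·990 + 72, 990 = 13·72 + 54, 72 = 1·54 + 18, 54 = 3·18).
18 does not divide 142 (remainder 16), so no integer solutions.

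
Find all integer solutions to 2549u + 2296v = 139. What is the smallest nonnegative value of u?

gcd(2549, 2296) = 1.
1 divides 139, so solutions exist.
By Bézout, 2549*(-363) + 2296*(403) = 1.
Scale by 139/1 = 139: (u₀, v₀) = (-50457, 56017).
General solution: u = -50457 + 2296t, v = 56017 - 2549t for integer t.
u ≥ 0: smallest is -50457 mod 2296 = 55 (at t = 22), with v = -61.

55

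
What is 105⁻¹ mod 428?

gcd(428, 105):
  428 = 4·105 + 8
  105 = 13·8 + 1
  8 = 8·1
so gcd(428, 105) = 1.
Back-substitute for Bézout coefficients:
  1 = 105 - 13·8
  ... = 105·(53) + 428·(-13)
So 105·53 ≡ 1 (mod 428), and 53 mod 428 = 53.

53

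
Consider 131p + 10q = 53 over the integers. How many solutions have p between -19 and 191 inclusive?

21

gcd(131, 10) = 1.
By Bézout, 131*(1) + 10*(-13) = 1.
Particular solution: (3, -34).
General solution: p = 3 + 10t, q = -34 - 131t for integer t.
-19 ≤ 3 + 10t ≤ 191 gives t ∈ [-2, 18], which is 21 values.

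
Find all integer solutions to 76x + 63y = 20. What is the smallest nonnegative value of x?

gcd(76, 63) = 1  (76 = 1×63 + 13, 63 = 4×13 + 11, 13 = 1×11 + 2, 11 = 5×2 + 1, 2 = 2×1).
1 divides 20, so solutions exist.
Back-substituting, 76×(-29) + 63×(35) = 1.
Scale by 20/1 = 20: (x₀, y₀) = (-580, 700).
General solution: x = -580 + 63t, y = 700 - 76t for integer t.
x ≥ 0: smallest is -580 mod 63 = 50 (at t = 10), with y = -60.

50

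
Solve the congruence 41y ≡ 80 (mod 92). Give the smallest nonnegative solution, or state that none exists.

gcd(92, 41) = 1.
1 divides 80, so solutions exist.
By Bézout, 41·(9) + 92·(-4) = 1.
So 41·(9) ≡ 1 (mod 92); multiply by 80: y ≡ 720 (mod 92).
Smallest nonnegative: y = 720 mod 92 = 76.

76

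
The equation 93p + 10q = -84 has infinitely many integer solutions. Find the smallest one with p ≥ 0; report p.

2

gcd(93, 10) = 1  (93 = 9*10 + 3, 10 = 3*3 + 1, 3 = 3*1).
1 divides -84, so solutions exist.
Back-substituting, 93*(-3) + 10*(28) = 1.
Scale by -84/1 = -84: (p₀, q₀) = (252, -2352).
General solution: p = 252 + 10t, q = -2352 - 93t for integer t.
p ≥ 0: smallest is 252 mod 10 = 2 (at t = -25), with q = -27.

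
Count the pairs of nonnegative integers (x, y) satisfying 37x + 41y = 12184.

gcd(41, 37):
  41 = 1*37 + 4
  37 = 9*4 + 1
  4 = 4*1
so gcd(41, 37) = 1.
Back-substitute for Bézout coefficients:
  1 = 37 - 9*4
  ... = 37*(10) + 41*(-9)
Scale by 12184: one solution is (121840, -109656). Reduce x mod 41: (29, 271).
General: x = 29 + 41t, y = 271 - 37t.
x ≥ 0 ⇒ t ≥ 0; y ≥ 0 ⇒ t ≤ 7. So t ∈ [0, 7]: 8 solutions.

8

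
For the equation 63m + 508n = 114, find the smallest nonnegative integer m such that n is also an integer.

26

gcd(508, 63):
  508 = 8×63 + 4
  63 = 15×4 + 3
  4 = 1×3 + 1
  3 = 3×1
so gcd(508, 63) = 1.
1 divides 114, so solutions exist.
Back-substitute for Bézout coefficients:
  1 = 4 - 1×3
  ... = 63×(-129) + 508×(16)
Scale by 114/1 = 114: (m₀, n₀) = (-14706, 1824).
General solution: m = -14706 + 508t, n = 1824 - 63t for integer t.
m ≥ 0: smallest is -14706 mod 508 = 26 (at t = 29), with n = -3.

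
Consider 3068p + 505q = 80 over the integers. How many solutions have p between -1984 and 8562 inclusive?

gcd(3068, 505) = 1.
By Bézout, 3068×(-93) + 505×(565) = 1.
Particular solution: (135, -820).
General solution: p = 135 + 505t, q = -820 - 3068t for integer t.
-1984 ≤ 135 + 505t ≤ 8562 gives t ∈ [-4, 16], which is 21 values.

21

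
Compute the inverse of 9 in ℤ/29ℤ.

gcd(29, 9) = 1  (29 = 3×9 + 2, 9 = 4×2 + 1, 2 = 2×1).
Back-substituting, 9×(13) + 29×(-4) = 1.
So 9×13 ≡ 1 (mod 29), and 13 mod 29 = 13.

13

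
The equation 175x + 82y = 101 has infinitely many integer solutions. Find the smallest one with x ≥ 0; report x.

39

gcd(175, 82) = 1.
1 divides 101, so solutions exist.
By Bézout, 175·(15) + 82·(-32) = 1.
Scale by 101/1 = 101: (x₀, y₀) = (1515, -3232).
General solution: x = 1515 + 82t, y = -3232 - 175t for integer t.
x ≥ 0: smallest is 1515 mod 82 = 39 (at t = -18), with y = -82.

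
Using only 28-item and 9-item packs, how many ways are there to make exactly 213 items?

Need nonnegative integers with 28j + 9k = 213.
gcd(28, 9) = 1, and 28·(1) + 9·(-3) = 1.
So (j₀, k₀) = (213, -639); general j = 213 + 9t, k = -639 - 28t.
j ≥ 0 ⇒ t ≥ -23; k ≥ 0 ⇒ t ≤ -23. That's 1 value of t.

1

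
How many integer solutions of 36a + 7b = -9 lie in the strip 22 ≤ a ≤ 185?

gcd(36, 7) = 1.
By Bézout, 36*(1) + 7*(-5) = 1.
Particular solution: (5, -27).
General solution: a = 5 + 7t, b = -27 - 36t for integer t.
22 ≤ 5 + 7t ≤ 185 gives t ∈ [3, 25], which is 23 values.

23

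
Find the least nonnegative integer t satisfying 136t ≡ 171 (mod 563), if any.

gcd(563, 136):
  563 = 4*136 + 19
  136 = 7*19 + 3
  19 = 6*3 + 1
  3 = 3*1
so gcd(563, 136) = 1.
1 divides 171, so solutions exist.
Back-substitute for Bézout coefficients:
  1 = 19 - 6*3
  ... = 136*(-178) + 563*(43)
So 136*(-178) ≡ 1 (mod 563); multiply by 171: t ≡ -30438 (mod 563).
Smallest nonnegative: t = -30438 mod 563 = 527.

527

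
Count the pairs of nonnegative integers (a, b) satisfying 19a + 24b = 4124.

9

gcd(24, 19):
  24 = 1×19 + 5
  19 = 3×5 + 4
  5 = 1×4 + 1
  4 = 4×1
so gcd(24, 19) = 1.
Back-substitute for Bézout coefficients:
  1 = 5 - 1×4
  ... = 19×(-5) + 24×(4)
Scale by 4124: one solution is (-20620, 16496). Reduce a mod 24: (20, 156).
General: a = 20 + 24t, b = 156 - 19t.
a ≥ 0 ⇒ t ≥ 0; b ≥ 0 ⇒ t ≤ 8. So t ∈ [0, 8]: 9 solutions.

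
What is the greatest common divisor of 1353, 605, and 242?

gcd(1353, 605):
  1353 = 2·605 + 143
  605 = 4·143 + 33
  143 = 4·33 + 11
  33 = 3·11
so gcd(1353, 605) = 11.
gcd(11, 242) = 11.

11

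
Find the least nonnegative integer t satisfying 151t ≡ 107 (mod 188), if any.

53

gcd(188, 151):
  188 = 1×151 + 37
  151 = 4×37 + 3
  37 = 12×3 + 1
  3 = 3×1
so gcd(188, 151) = 1.
1 divides 107, so solutions exist.
Back-substitute for Bézout coefficients:
  1 = 37 - 12×3
  ... = 151×(-61) + 188×(49)
So 151×(-61) ≡ 1 (mod 188); multiply by 107: t ≡ -6527 (mod 188).
Smallest nonnegative: t = -6527 mod 188 = 53.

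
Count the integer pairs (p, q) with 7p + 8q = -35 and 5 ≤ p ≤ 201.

24

gcd(8, 7) = 1.
By Bézout, 7·(-1) + 8·(1) = 1.
Particular solution: (3, -7).
General solution: p = 3 + 8t, q = -7 - 7t for integer t.
5 ≤ 3 + 8t ≤ 201 gives t ∈ [1, 24], which is 24 values.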